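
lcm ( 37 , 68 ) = 2516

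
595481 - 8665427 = -8069946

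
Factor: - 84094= - 2^1*19^1*2213^1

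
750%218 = 96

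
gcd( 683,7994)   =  1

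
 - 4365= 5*( - 873 ) 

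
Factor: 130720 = 2^5*5^1*19^1*43^1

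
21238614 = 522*40687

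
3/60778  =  3/60778 = 0.00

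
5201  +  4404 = 9605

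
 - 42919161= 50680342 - 93599503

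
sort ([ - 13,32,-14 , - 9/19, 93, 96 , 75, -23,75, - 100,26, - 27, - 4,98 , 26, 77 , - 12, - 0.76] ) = [ - 100, - 27, - 23, - 14,- 13, - 12,- 4,-0.76,-9/19, 26, 26,32,75,  75, 77,93,  96, 98] 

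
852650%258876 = 76022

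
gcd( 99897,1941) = 3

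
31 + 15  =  46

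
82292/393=82292/393 = 209.39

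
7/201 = 7/201=0.03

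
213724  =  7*30532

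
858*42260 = 36259080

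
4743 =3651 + 1092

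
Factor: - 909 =-3^2*101^1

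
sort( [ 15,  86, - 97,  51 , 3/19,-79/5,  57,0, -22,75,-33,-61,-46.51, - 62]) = [ - 97, - 62,-61,-46.51, - 33, - 22, -79/5,0,3/19, 15,51, 57,75, 86]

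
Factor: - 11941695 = - 3^3*5^1* 53^1 * 1669^1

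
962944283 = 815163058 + 147781225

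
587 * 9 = 5283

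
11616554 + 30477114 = 42093668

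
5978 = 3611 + 2367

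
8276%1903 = 664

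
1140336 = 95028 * 12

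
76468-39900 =36568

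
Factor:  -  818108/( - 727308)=3^(- 2 )*17^1*53^1*89^( - 1) =901/801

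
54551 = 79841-25290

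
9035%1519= 1440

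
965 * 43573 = 42047945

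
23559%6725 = 3384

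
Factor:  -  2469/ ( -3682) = 2^ (-1)*3^1 * 7^(-1 )*263^( - 1 ) * 823^1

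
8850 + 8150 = 17000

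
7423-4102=3321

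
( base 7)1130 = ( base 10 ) 413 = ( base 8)635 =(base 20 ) 10d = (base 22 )ih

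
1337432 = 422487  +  914945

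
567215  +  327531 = 894746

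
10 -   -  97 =107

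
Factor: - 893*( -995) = 5^1*19^1*47^1*199^1=888535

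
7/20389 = 7/20389  =  0.00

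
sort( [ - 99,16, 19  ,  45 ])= [ - 99,16,19,45 ]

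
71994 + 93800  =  165794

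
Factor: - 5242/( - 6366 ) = 3^(  -  1)*1061^(-1)*2621^1=2621/3183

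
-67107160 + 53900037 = -13207123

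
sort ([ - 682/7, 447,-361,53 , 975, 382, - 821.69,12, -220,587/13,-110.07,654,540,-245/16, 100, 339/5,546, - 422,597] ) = [-821.69,  -  422,  -  361 , - 220,  -  110.07,-682/7,  -  245/16, 12,587/13,53,339/5, 100, 382,447, 540, 546, 597,654,975]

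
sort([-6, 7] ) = [ - 6, 7]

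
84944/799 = 106  +  250/799 =106.31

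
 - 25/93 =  - 1+68/93 = - 0.27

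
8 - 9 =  - 1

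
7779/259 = 7779/259 = 30.03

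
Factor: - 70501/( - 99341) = 11^(-2)*821^( - 1)*70501^1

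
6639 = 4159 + 2480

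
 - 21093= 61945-83038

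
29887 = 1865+28022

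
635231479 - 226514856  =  408716623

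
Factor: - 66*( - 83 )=2^1 * 3^1*11^1*83^1 = 5478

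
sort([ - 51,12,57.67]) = [ - 51,12, 57.67]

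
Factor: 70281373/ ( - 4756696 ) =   -  2^(-3 )  *7^( - 1 )*29^(  -  2 )*101^(-1 )*70281373^1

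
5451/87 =62 + 19/29  =  62.66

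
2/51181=2/51181 = 0.00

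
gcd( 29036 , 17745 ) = 7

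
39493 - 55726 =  - 16233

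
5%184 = 5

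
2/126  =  1/63=0.02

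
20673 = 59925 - 39252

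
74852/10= 37426/5 = 7485.20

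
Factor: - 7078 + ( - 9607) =- 16685 = - 5^1*47^1*71^1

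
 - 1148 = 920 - 2068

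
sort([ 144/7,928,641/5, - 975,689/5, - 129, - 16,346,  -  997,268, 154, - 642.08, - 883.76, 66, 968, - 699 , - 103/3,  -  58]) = [ - 997, - 975, - 883.76, - 699, - 642.08, - 129 , - 58 , - 103/3, - 16,144/7, 66 , 641/5,689/5,154, 268,346 , 928,  968]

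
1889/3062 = 1889/3062= 0.62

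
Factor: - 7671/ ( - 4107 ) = 2557/1369  =  37^(  -  2)*2557^1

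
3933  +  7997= 11930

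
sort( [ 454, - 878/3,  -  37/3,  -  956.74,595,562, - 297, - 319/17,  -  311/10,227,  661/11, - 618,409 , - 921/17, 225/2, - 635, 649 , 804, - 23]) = [ - 956.74, - 635, - 618, - 297, - 878/3, - 921/17, - 311/10 , -23, - 319/17,- 37/3 , 661/11,225/2, 227,409, 454, 562,  595, 649  ,  804] 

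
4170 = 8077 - 3907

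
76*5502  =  418152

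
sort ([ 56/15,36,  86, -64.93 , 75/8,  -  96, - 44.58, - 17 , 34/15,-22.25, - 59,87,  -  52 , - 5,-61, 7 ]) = [ - 96,-64.93 , - 61,- 59,-52,-44.58,-22.25,-17,-5,34/15,56/15 , 7, 75/8,36,86,87]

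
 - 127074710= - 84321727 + -42752983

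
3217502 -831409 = 2386093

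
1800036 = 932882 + 867154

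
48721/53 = 919 + 14/53 = 919.26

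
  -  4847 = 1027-5874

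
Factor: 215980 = 2^2*5^1  *  10799^1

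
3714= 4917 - 1203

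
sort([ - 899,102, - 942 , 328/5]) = [ - 942, - 899,328/5,102]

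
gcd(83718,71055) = 9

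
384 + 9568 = 9952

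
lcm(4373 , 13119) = 13119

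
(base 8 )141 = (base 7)166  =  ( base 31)34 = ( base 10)97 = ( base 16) 61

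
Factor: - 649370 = - 2^1 * 5^1*64937^1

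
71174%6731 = 3864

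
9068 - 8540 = 528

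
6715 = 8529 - 1814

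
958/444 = 479/222 = 2.16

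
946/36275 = 946/36275 = 0.03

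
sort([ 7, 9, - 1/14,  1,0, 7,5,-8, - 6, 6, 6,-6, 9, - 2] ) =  [ - 8, - 6,-6 , - 2, - 1/14, 0, 1, 5, 6, 6 , 7, 7, 9 , 9]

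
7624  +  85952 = 93576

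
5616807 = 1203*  4669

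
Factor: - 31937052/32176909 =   -  2^2*3^1 * 7^1*109^(-1 ) * 295201^( - 1)*380203^1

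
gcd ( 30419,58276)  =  1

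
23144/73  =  23144/73 = 317.04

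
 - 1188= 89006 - 90194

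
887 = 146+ 741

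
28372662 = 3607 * 7866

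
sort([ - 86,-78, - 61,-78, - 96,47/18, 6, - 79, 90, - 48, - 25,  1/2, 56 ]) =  [ - 96, - 86 , - 79, - 78, - 78, - 61,-48 , - 25 , 1/2,47/18,  6 , 56,90 ]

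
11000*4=44000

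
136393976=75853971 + 60540005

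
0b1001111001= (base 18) 1h3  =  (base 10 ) 633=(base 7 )1563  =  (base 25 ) 108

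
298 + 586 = 884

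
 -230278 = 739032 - 969310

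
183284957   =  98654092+84630865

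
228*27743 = 6325404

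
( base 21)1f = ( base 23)1D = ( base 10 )36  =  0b100100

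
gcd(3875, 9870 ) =5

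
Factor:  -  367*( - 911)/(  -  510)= - 334337/510 = - 2^(-1)*3^( - 1)*5^ (  -  1 )*17^ ( - 1)*367^1*911^1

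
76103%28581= 18941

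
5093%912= 533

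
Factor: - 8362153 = -109^1 *76717^1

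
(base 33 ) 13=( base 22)1E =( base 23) 1D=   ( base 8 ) 44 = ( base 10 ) 36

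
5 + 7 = 12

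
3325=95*35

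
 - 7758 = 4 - 7762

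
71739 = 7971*9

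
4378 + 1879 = 6257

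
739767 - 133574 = 606193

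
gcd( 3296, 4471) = 1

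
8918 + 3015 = 11933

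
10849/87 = 124+61/87 = 124.70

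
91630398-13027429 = 78602969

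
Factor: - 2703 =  - 3^1 *17^1 * 53^1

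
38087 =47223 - 9136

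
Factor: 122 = 2^1*61^1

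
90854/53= 1714 + 12/53=1714.23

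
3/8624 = 3/8624 = 0.00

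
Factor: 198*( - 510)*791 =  -79875180= - 2^2*3^3 * 5^1* 7^1 * 11^1 * 17^1*113^1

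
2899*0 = 0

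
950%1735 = 950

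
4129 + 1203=5332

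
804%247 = 63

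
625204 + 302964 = 928168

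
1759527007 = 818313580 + 941213427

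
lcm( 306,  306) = 306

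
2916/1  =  2916 = 2916.00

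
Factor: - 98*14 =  - 2^2 * 7^3 = - 1372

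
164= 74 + 90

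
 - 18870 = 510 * (  -  37)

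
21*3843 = 80703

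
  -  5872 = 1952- 7824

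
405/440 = 81/88= 0.92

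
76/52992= 19/13248 = 0.00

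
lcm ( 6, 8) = 24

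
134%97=37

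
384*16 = 6144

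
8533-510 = 8023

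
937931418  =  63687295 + 874244123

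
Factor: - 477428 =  - 2^2 *7^1*17^2*59^1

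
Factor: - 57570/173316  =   - 95/286= - 2^( - 1)*5^1*11^ ( - 1 )*13^ ( - 1)*19^1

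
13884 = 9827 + 4057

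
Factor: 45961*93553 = 19^1*41^1*59^1*93553^1=4299789433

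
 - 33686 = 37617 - 71303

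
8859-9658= - 799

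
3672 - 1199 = 2473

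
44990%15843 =13304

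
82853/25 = 3314 + 3/25 =3314.12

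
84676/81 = 1045 + 31/81 = 1045.38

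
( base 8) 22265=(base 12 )5531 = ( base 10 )9397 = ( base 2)10010010110101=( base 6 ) 111301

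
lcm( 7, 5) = 35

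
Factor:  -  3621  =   - 3^1*17^1*71^1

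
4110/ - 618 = -7 + 36/103 = - 6.65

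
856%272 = 40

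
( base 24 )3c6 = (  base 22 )43K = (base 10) 2022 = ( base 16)7e6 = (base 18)646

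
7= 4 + 3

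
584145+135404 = 719549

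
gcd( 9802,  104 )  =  26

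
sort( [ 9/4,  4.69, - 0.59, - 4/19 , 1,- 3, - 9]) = [ - 9, - 3, - 0.59, - 4/19 , 1,9/4, 4.69]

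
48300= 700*69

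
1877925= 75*25039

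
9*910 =8190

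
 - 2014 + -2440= - 4454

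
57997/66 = 878+ 49/66 = 878.74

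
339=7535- 7196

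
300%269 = 31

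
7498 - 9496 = -1998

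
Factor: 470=2^1*5^1*47^1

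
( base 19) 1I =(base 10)37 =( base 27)1A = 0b100101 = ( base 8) 45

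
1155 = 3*385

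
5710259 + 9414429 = 15124688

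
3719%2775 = 944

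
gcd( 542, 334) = 2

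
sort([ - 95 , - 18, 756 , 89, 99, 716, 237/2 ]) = [ - 95,- 18,89, 99, 237/2,716 , 756 ]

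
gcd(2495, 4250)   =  5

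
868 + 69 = 937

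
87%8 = 7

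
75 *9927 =744525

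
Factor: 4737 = 3^1*1579^1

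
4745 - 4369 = 376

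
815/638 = 815/638 = 1.28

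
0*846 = 0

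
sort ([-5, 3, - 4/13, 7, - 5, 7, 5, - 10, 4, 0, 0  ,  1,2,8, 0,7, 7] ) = [ - 10, - 5, - 5, - 4/13,0,0, 0, 1, 2, 3, 4,5, 7,7,  7, 7,8 ] 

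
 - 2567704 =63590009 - 66157713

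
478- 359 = 119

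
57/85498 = 57/85498 = 0.00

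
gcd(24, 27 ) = 3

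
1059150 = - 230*( - 4605)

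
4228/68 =1057/17  =  62.18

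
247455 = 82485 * 3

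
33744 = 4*8436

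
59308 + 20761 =80069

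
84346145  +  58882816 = 143228961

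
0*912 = 0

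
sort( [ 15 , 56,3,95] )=[3,15,56,95 ] 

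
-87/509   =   - 87/509 = - 0.17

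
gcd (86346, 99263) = 1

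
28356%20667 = 7689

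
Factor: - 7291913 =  - 31^1*71^1*3313^1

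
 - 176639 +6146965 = 5970326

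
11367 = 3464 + 7903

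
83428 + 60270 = 143698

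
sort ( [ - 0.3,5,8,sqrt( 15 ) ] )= [ - 0.3,sqrt( 15), 5,8] 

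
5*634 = 3170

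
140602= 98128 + 42474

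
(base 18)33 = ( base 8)71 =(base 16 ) 39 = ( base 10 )57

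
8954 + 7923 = 16877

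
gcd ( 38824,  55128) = 8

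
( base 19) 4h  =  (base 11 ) 85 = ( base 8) 135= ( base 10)93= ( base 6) 233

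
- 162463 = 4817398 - 4979861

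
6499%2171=2157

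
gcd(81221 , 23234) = 1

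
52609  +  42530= 95139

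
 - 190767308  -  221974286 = - 412741594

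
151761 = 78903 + 72858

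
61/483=61/483 =0.13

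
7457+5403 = 12860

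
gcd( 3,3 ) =3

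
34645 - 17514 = 17131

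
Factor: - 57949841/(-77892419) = 11^(-2 )*17^(-1 )*19^(-1 ) * 67^1 *577^1 * 1499^1*1993^(- 1)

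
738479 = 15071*49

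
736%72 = 16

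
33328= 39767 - 6439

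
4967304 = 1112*4467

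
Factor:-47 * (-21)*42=2^1*3^2*7^2*47^1= 41454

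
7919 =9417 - 1498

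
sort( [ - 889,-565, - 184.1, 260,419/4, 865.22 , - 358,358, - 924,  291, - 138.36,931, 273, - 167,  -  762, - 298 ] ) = [ -924, - 889, - 762, - 565, - 358, - 298, - 184.1, - 167, - 138.36,  419/4 , 260,273,291,358 , 865.22,931]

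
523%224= 75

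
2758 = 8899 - 6141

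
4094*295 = 1207730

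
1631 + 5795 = 7426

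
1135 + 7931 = 9066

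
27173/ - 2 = -13587 + 1/2 =- 13586.50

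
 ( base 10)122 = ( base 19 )68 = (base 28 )4A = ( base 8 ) 172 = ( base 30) 42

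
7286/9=7286/9= 809.56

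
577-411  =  166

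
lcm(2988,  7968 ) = 23904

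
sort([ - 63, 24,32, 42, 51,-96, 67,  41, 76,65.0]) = [-96, - 63, 24  ,  32 , 41, 42, 51 , 65.0,67, 76 ] 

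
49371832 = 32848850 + 16522982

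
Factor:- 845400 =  - 2^3* 3^1 *5^2 * 1409^1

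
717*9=6453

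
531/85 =6+21/85 = 6.25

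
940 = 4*235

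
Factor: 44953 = 44953^1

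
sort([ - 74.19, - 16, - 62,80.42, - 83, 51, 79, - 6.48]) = [ - 83, - 74.19,-62, - 16, -6.48, 51,79,80.42] 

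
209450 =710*295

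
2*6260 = 12520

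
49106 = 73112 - 24006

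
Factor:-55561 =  -11^1*5051^1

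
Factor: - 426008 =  - 2^3 * 11^1 * 47^1*103^1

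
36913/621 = 59 + 274/621   =  59.44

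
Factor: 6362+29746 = 2^2*3^2*17^1 * 59^1 = 36108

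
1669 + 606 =2275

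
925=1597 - 672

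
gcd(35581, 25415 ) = 5083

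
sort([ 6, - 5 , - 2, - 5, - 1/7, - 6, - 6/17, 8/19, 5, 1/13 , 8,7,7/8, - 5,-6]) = [ - 6, - 6, - 5, - 5, - 5, - 2, - 6/17,-1/7, 1/13, 8/19, 7/8,5,6, 7, 8 ]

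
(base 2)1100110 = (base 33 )33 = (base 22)4E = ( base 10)102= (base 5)402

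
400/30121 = 400/30121 = 0.01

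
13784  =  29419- 15635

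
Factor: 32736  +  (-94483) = - 61747 =-7^1 * 8821^1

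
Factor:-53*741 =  - 39273 = - 3^1*13^1*19^1 * 53^1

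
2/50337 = 2/50337= 0.00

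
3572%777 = 464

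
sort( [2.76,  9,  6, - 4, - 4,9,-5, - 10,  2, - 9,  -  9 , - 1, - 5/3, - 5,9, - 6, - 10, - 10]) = [ - 10,-10, - 10, - 9, - 9, - 6, - 5, - 5, - 4, - 4, - 5/3, - 1,2, 2.76,6,9, 9, 9]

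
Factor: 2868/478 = 6 = 2^1*3^1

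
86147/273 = 315  +  152/273 = 315.56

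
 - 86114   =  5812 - 91926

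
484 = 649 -165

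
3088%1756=1332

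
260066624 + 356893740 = 616960364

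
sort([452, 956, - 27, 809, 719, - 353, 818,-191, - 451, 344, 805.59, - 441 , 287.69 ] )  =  [ - 451, - 441 , - 353, - 191 , - 27,287.69, 344,  452 , 719,805.59, 809,818, 956 ] 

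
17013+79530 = 96543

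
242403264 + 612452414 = 854855678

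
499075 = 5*99815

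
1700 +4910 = 6610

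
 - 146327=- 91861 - 54466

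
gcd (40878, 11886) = 6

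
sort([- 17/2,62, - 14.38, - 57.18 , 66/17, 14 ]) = [  -  57.18, - 14.38, - 17/2,66/17,14,62]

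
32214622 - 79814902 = -47600280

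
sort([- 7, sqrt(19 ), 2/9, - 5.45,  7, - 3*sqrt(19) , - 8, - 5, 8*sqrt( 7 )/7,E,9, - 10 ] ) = [ - 3*sqrt(19 ), - 10, - 8,-7, - 5.45 , - 5, 2/9,E,  8*sqrt(7 )/7, sqrt( 19 ),  7, 9]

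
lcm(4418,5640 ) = 265080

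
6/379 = 6/379 = 0.02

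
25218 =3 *8406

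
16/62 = 8/31 = 0.26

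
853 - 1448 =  - 595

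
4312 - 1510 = 2802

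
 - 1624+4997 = 3373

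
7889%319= 233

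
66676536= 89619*744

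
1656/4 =414= 414.00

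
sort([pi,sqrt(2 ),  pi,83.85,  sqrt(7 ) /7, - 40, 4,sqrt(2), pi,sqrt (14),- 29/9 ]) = [ - 40,  -  29/9,sqrt( 7 ) /7, sqrt( 2), sqrt (2), pi, pi,pi, sqrt( 14) , 4, 83.85 ] 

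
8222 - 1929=6293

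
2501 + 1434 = 3935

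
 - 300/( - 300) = 1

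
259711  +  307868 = 567579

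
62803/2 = 31401 + 1/2 = 31401.50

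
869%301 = 267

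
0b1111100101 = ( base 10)997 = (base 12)6b1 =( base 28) 17h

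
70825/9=70825/9=7869.44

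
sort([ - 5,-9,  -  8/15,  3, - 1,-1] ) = [ - 9, - 5,-1,-1,-8/15,3] 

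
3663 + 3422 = 7085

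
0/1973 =0 = 0.00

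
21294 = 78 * 273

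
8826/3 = 2942 = 2942.00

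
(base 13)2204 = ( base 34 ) 43a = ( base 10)4736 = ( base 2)1001010000000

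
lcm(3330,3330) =3330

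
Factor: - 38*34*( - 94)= 121448 = 2^3*17^1 * 19^1 *47^1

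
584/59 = 584/59 = 9.90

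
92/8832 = 1/96= 0.01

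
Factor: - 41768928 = - 2^5 * 3^2*145031^1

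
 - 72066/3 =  - 24022 = - 24022.00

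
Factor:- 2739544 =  - 2^3*73^1*4691^1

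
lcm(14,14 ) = 14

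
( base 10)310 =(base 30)AA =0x136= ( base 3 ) 102111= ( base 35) 8U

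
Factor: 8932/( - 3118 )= - 2^1  *  7^1 * 11^1*29^1*1559^(  -  1) = - 4466/1559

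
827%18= 17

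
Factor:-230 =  - 2^1*5^1*23^1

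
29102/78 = 373 +4/39 = 373.10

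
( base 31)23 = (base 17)3e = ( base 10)65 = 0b1000001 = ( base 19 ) 38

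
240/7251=80/2417 = 0.03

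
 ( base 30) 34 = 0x5E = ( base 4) 1132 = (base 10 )94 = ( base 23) 42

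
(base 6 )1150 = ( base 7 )552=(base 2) 100011010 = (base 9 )343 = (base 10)282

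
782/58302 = 391/29151 = 0.01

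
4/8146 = 2/4073 = 0.00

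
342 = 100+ 242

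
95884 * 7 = 671188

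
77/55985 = 77/55985 = 0.00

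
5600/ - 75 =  - 224/3 = - 74.67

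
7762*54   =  419148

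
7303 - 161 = 7142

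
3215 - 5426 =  - 2211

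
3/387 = 1/129= 0.01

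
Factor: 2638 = 2^1*1319^1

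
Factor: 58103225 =5^2*2324129^1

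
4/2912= 1/728=0.00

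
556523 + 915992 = 1472515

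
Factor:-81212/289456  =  -2^( - 2 )*229^( - 1)*257^1 = - 257/916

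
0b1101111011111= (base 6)53011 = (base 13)332B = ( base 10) 7135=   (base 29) 8E1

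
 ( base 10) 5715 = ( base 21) ck3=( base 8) 13123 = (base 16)1653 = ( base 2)1011001010011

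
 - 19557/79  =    -  248 + 35/79 = - 247.56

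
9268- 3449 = 5819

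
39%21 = 18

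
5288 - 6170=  - 882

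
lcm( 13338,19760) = 533520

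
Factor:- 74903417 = -227^1*311^1* 1061^1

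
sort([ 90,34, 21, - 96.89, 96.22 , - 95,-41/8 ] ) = [ - 96.89, - 95, - 41/8,21, 34, 90, 96.22]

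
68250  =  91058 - 22808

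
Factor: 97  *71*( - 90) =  - 619830  =  - 2^1*3^2* 5^1 * 71^1*97^1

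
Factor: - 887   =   - 887^1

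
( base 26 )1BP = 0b1111011011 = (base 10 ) 987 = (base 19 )2di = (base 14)507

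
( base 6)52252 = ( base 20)hag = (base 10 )7016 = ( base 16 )1B68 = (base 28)8QG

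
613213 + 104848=718061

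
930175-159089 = 771086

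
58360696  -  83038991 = - 24678295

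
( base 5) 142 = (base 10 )47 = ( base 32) 1F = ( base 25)1m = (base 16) 2F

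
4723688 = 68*69466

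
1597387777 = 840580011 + 756807766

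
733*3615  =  2649795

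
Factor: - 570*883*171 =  - 86066010 = - 2^1*3^3 *5^1*19^2 * 883^1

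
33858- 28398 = 5460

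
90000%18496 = 16016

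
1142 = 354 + 788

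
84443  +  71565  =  156008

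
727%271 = 185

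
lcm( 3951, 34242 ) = 102726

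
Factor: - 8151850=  - 2^1*5^2*7^1*23291^1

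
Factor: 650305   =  5^1 * 83^1 * 1567^1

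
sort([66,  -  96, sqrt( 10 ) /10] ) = [-96, sqrt( 10) /10, 66] 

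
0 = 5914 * 0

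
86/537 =86/537 = 0.16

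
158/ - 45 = - 158/45 = - 3.51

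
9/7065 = 1/785= 0.00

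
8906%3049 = 2808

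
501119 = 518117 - 16998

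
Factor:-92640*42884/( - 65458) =2^6*3^1*5^1*23^ ( - 1) * 71^1*151^1*193^1* 1423^( - 1 ) = 1986386880/32729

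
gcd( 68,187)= 17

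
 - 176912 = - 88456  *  2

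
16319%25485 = 16319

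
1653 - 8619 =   -  6966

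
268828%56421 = 43144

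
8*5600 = 44800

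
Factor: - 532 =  - 2^2 * 7^1*19^1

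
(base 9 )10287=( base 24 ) bja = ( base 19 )IG0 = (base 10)6802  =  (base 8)15222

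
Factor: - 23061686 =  - 2^1* 23^1*501341^1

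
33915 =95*357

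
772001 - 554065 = 217936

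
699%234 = 231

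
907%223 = 15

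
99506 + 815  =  100321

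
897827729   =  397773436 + 500054293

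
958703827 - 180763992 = 777939835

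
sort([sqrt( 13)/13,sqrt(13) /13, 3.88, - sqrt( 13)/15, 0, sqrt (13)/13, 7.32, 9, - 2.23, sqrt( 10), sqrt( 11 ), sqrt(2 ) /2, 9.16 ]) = [  -  2.23, - sqrt( 13)/15,  0, sqrt( 13 ) /13, sqrt (13 ) /13, sqrt( 13)/13, sqrt(2 ) /2 , sqrt( 10), sqrt( 11), 3.88,  7.32, 9, 9.16] 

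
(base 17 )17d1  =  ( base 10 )7158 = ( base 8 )15766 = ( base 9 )10733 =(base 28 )93I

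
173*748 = 129404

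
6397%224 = 125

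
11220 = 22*510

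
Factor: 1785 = 3^1*5^1*7^1 * 17^1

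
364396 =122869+241527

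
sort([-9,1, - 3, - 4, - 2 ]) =[ - 9, - 4 , - 3, - 2, 1]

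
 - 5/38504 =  - 1 + 38499/38504 =- 0.00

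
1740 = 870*2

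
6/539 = 6/539= 0.01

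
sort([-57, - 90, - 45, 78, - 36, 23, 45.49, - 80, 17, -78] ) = [-90, - 80, -78,-57, - 45, - 36, 17,23, 45.49, 78 ] 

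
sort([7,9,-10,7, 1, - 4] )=[ - 10, - 4, 1,7, 7,9]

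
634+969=1603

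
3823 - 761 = 3062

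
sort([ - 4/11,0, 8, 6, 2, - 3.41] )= [ - 3.41, - 4/11, 0, 2,6, 8]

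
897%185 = 157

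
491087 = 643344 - 152257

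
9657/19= 9657/19=508.26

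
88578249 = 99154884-10576635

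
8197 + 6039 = 14236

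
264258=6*44043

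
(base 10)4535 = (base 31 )4m9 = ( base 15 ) 1525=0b1000110110111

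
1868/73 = 1868/73 = 25.59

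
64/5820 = 16/1455 = 0.01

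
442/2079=442/2079=0.21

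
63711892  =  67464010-3752118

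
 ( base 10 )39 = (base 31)18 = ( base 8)47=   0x27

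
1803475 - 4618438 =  - 2814963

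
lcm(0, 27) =0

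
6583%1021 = 457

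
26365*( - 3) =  - 79095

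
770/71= 10+60/71 = 10.85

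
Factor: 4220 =2^2 * 5^1*211^1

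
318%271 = 47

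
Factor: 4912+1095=6007 = 6007^1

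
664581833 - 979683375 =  - 315101542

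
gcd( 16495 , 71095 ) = 5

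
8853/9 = 983  +  2/3 = 983.67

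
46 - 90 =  - 44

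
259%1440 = 259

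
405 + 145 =550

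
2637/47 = 56 + 5/47= 56.11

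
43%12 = 7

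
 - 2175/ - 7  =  310+5/7 =310.71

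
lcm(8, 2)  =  8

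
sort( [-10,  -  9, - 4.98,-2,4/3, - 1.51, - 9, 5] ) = [  -  10, - 9 , - 9, - 4.98, - 2, - 1.51, 4/3,5 ]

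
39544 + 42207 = 81751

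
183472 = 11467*16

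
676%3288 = 676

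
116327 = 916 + 115411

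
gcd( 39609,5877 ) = 9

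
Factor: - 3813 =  - 3^1 * 31^1 * 41^1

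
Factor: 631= 631^1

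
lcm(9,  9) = 9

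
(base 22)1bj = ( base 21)1ea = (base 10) 745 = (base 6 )3241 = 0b1011101001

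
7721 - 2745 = 4976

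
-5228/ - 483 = 5228/483 = 10.82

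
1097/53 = 1097/53 =20.70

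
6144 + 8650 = 14794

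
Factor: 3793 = 3793^1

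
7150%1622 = 662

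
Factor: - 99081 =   -  3^2*101^1*109^1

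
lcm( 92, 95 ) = 8740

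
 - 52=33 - 85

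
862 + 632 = 1494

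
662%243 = 176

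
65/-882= - 65/882 = - 0.07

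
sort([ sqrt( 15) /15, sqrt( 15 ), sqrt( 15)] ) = [sqrt(15) /15,sqrt(15), sqrt(15) ] 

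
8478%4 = 2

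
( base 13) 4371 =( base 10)9387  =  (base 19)1701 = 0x24ab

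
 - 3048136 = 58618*( - 52 )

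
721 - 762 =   -  41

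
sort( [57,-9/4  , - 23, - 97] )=[-97,  -  23,-9/4 , 57]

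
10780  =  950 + 9830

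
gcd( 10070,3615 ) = 5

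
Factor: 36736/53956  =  32/47 = 2^5*47^ ( - 1 ) 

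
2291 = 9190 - 6899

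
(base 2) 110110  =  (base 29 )1P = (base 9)60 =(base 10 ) 54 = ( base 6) 130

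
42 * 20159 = 846678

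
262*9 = 2358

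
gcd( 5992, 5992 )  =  5992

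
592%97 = 10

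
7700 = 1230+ 6470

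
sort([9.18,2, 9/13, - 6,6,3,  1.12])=[ - 6, 9/13, 1.12,  2,3,  6, 9.18] 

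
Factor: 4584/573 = 8 = 2^3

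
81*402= 32562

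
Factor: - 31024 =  - 2^4*7^1*277^1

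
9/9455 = 9/9455 = 0.00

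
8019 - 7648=371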